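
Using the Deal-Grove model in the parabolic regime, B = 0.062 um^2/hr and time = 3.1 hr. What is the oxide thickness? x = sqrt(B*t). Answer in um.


Step 1: Compute B*t = 0.062 * 3.1 = 0.1922
Step 2: x = sqrt(0.1922)
x = 0.438 um


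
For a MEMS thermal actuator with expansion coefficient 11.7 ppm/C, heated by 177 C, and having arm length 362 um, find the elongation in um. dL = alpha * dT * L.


Step 1: Convert CTE: alpha = 11.7 ppm/C = 11.7e-6 /C
Step 2: dL = 11.7e-6 * 177 * 362
dL = 0.7497 um


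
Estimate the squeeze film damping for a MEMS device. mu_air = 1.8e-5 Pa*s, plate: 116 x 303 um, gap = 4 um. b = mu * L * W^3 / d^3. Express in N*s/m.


Step 1: Convert to SI.
L = 116e-6 m, W = 303e-6 m, d = 4e-6 m
Step 2: W^3 = (303e-6)^3 = 2.78e-11 m^3
Step 3: d^3 = (4e-6)^3 = 6.40e-17 m^3
Step 4: b = 1.8e-5 * 116e-6 * 2.78e-11 / 6.40e-17
b = 9.08e-04 N*s/m


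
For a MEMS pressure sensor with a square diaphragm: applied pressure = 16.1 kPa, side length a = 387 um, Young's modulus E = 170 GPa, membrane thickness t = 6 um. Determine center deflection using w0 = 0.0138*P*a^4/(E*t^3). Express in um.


Step 1: Convert pressure to compatible units (E is in GPa, so P in GPa).
P = 16.1 kPa = 16.1e-6 GPa
Step 2: Compute numerator: 0.0138 * P * a^4.
a^4 = 387^4 = 22430753361
numerator = 0.0138 * 16.1e-6 * 22430753361 = 4.98366e+03
Step 3: Compute denominator: E * t^3 = 170 * 6^3 = 36720
Step 4: w0 = numerator / denominator = 4.98366e+03 / 36720 = 0.1357 um


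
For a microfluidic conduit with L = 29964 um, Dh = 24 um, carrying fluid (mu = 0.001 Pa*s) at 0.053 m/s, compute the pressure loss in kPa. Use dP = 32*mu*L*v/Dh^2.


Step 1: Convert to SI: L = 29964e-6 m, Dh = 24e-6 m
Step 2: dP = 32 * 0.001 * 29964e-6 * 0.053 / (24e-6)^2
Step 3: dP = 88227.33 Pa
Step 4: Convert to kPa: dP = 88.23 kPa


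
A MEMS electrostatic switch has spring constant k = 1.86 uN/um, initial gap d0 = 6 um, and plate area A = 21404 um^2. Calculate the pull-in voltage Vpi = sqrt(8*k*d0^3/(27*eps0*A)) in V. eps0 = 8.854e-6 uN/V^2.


Step 1: Compute numerator: 8 * k * d0^3 = 8 * 1.86 * 6^3 = 3214.08
Step 2: Compute denominator: 27 * eps0 * A = 27 * 8.854e-6 * 21404 = 5.116797
Step 3: Vpi = sqrt(3214.08 / 5.116797)
Vpi = 25.06 V


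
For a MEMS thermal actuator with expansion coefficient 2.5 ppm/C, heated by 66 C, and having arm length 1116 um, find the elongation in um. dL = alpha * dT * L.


Step 1: Convert CTE: alpha = 2.5 ppm/C = 2.5e-6 /C
Step 2: dL = 2.5e-6 * 66 * 1116
dL = 0.1841 um


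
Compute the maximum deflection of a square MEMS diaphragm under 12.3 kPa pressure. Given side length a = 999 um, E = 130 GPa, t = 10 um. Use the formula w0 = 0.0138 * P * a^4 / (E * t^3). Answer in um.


Step 1: Convert pressure to compatible units (E is in GPa, so P in GPa).
P = 12.3 kPa = 12.3e-6 GPa
Step 2: Compute numerator: 0.0138 * P * a^4.
a^4 = 999^4 = 996005996001
numerator = 0.0138 * 12.3e-6 * 996005996001 = 1.690621e+05
Step 3: Compute denominator: E * t^3 = 130 * 10^3 = 130000
Step 4: w0 = numerator / denominator = 1.690621e+05 / 130000 = 1.3005 um


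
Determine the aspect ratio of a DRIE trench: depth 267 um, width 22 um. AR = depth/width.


Step 1: AR = depth / width
Step 2: AR = 267 / 22
AR = 12.1


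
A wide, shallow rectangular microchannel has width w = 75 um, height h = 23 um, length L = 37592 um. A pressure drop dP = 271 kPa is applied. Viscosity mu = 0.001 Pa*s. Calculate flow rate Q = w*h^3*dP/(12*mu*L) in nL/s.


Step 1: Convert all dimensions to SI (meters).
w = 75e-6 m, h = 23e-6 m, L = 37592e-6 m, dP = 271e3 Pa
Step 2: Q = w * h^3 * dP / (12 * mu * L)
Q = 75e-6 * (23e-6)^3 * 271e3 / (12 * 0.001 * 37592e-6) = 5.4819792e-10 m^3/s
Step 3: Convert Q from m^3/s to nL/s (1 m^3 = 1e12 nL, so multiply by 1e12).
Q = 548.198 nL/s


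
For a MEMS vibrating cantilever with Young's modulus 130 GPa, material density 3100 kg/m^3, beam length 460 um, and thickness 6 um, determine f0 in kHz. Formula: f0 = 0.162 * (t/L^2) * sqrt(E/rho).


Step 1: Convert units to SI.
t_SI = 6e-6 m, L_SI = 460e-6 m
Step 2: Calculate sqrt(E/rho).
sqrt(130e9 / 3100) = 6475.76 m/s
Step 3: Compute f0.
f0 = 0.162 * 6e-6 / (460e-6)^2 * 6475.76 = 29746.9 Hz = 29.75 kHz


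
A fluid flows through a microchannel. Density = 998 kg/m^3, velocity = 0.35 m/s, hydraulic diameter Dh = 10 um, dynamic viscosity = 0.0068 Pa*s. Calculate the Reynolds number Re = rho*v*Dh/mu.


Step 1: Convert Dh to meters: Dh = 10e-6 m
Step 2: Re = rho * v * Dh / mu
Re = 998 * 0.35 * 10e-6 / 0.0068
Re = 0.514


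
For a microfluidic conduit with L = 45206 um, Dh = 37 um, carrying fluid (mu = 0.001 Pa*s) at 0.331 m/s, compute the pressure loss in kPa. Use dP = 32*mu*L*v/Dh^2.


Step 1: Convert to SI: L = 45206e-6 m, Dh = 37e-6 m
Step 2: dP = 32 * 0.001 * 45206e-6 * 0.331 / (37e-6)^2
Step 3: dP = 349760.37 Pa
Step 4: Convert to kPa: dP = 349.76 kPa


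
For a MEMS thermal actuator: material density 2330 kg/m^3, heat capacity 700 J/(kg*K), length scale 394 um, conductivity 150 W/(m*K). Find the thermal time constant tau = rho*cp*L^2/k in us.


Step 1: Convert L to m: L = 394e-6 m
Step 2: L^2 = (394e-6)^2 = 1.55236e-07 m^2
Step 3: tau = 2330 * 700 * 1.55236e-07 / 150 = 1.68793277e-03 s
Step 4: Convert to microseconds (multiply by 1e6).
tau = 1687.933 us


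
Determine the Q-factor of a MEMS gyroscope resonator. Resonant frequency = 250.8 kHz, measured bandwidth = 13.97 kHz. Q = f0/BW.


Step 1: Q = f0 / bandwidth
Step 2: Q = 250.8 / 13.97
Q = 18.0


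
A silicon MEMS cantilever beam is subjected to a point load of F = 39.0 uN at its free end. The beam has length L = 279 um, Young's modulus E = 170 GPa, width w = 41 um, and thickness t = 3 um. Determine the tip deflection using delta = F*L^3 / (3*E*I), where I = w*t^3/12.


Step 1: Calculate the second moment of area.
I = w * t^3 / 12 = 41 * 3^3 / 12 = 92.25 um^4
Step 2: Convert E to consistent units (1 GPa = 1000 uN/um^2).
E = 170 GPa = 170000 uN/um^2
Step 3: Calculate tip deflection.
delta = F * L^3 / (3 * E * I)
delta = 39.0 * 279^3 / (3 * 170000 * 92.25)
delta = 18.0028 um


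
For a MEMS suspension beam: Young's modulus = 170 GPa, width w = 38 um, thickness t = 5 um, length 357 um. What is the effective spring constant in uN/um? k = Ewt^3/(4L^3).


Step 1: Convert E to consistent units (1 GPa = 1000 uN/um^2).
E = 170 GPa = 170000 uN/um^2
Step 2: Compute t^3 = 5^3 = 125
Step 3: Compute L^3 = 357^3 = 45499293
Step 4: k = 170000 * 38 * 125 / (4 * 45499293)
k = 4.4369 uN/um


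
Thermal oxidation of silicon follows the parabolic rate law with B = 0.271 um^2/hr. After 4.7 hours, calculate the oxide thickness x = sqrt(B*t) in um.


Step 1: Compute B*t = 0.271 * 4.7 = 1.2737
Step 2: x = sqrt(1.2737)
x = 1.129 um


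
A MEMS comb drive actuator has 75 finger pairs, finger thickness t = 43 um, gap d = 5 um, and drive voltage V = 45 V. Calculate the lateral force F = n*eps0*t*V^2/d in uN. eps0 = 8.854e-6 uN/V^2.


Step 1: Parameters: n=75, eps0=8.854e-6 uN/V^2, t=43 um, V=45 V, d=5 um
Step 2: V^2 = 2025
Step 3: F = 75 * 8.854e-6 * 43 * 2025 / 5
F = 11.564 uN


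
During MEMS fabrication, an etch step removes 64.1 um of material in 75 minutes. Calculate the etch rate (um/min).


Step 1: Etch rate = depth / time
Step 2: rate = 64.1 / 75
rate = 0.855 um/min


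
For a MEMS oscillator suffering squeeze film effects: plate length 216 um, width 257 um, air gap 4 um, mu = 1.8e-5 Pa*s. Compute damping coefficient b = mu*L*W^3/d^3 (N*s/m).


Step 1: Convert to SI.
L = 216e-6 m, W = 257e-6 m, d = 4e-6 m
Step 2: W^3 = (257e-6)^3 = 1.70e-11 m^3
Step 3: d^3 = (4e-6)^3 = 6.40e-17 m^3
Step 4: b = 1.8e-5 * 216e-6 * 1.70e-11 / 6.40e-17
b = 1.03e-03 N*s/m


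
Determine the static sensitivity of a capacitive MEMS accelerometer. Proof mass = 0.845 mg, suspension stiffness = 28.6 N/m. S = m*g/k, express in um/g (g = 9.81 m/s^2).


Step 1: Convert mass: m = 0.845 mg = 8.45e-07 kg
Step 2: S = m * g / k = 8.45e-07 * 9.81 / 28.6
Step 3: S = 2.90e-07 m/g
Step 4: Convert to um/g: S = 0.29 um/g


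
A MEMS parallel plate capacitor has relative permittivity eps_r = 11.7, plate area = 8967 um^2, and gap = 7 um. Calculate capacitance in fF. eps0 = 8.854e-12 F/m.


Step 1: Convert area to m^2: A = 8967e-12 m^2
Step 2: Convert gap to m: d = 7e-6 m
Step 3: C = eps0 * eps_r * A / d
C = 8.854e-12 * 11.7 * 8967e-12 / 7e-6
Step 4: Convert to fF (multiply by 1e15).
C = 132.7 fF


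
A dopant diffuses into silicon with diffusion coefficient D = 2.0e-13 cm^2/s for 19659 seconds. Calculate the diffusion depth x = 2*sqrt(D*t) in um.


Step 1: Compute D*t = 2.0e-13 * 19659 = 3.9318e-09 cm^2
Step 2: sqrt(D*t) = 6.27041e-05 cm
Step 3: x = 2 * 6.27041e-05 cm = 1.254082e-04 cm
Step 4: Convert to um (1 cm = 1e4 um): x = 1.254 um


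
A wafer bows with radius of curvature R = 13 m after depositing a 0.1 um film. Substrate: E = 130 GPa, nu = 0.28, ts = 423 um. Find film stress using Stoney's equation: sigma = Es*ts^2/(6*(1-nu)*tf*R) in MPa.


Step 1: Compute numerator: Es * ts^2 = 130 * 423^2 = 23260770 (GPa*um^2)
Step 2: Compute denominator (R in um): 6*(1-nu)*tf*R = 6*0.72*0.1*13e6 = 5616000.0 (um^2)
Step 3: sigma (GPa) = 23260770 / 5616000.0 = 4.141875e+00 GPa
Step 4: Convert to MPa (x1000): sigma = 4141.9 MPa


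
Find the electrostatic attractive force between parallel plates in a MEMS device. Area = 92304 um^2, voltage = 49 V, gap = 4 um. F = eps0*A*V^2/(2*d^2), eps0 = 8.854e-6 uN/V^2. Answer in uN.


Step 1: Identify parameters.
eps0 = 8.854e-6 uN/V^2, A = 92304 um^2, V = 49 V, d = 4 um
Step 2: Compute V^2 = 49^2 = 2401
Step 3: Compute d^2 = 4^2 = 16
Step 4: F = 0.5 * 8.854e-6 * 92304 * 2401 / 16
F = 61.32 uN


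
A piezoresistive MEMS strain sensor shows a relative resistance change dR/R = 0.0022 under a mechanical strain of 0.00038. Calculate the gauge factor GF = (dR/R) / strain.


Step 1: Identify values.
dR/R = 0.0022, strain = 0.00038
Step 2: GF = (dR/R) / strain = 0.0022 / 0.00038
GF = 5.8


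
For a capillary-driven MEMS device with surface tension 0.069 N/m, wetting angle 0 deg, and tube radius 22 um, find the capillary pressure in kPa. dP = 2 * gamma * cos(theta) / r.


Step 1: cos(0 deg) = 1.0
Step 2: Convert r to m: r = 22e-6 m
Step 3: dP = 2 * 0.069 * 1.0 / 22e-6 = 6272.7 Pa
Step 4: Convert Pa to kPa (divide by 1000).
dP = 6.27 kPa


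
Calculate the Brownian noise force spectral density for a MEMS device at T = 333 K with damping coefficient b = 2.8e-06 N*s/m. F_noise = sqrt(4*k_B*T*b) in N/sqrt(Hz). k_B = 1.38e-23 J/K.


Step 1: Compute 4 * k_B * T * b
= 4 * 1.38e-23 * 333 * 2.8e-06
= 5.1468e-26 N^2/Hz
Step 2: F_noise = sqrt(5.1468e-26)
F_noise = 2.27e-13 N/sqrt(Hz)


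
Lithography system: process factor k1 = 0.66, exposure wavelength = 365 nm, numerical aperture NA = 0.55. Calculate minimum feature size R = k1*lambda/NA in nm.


Step 1: Identify values: k1 = 0.66, lambda = 365 nm, NA = 0.55
Step 2: R = k1 * lambda / NA
R = 0.66 * 365 / 0.55
R = 438.0 nm


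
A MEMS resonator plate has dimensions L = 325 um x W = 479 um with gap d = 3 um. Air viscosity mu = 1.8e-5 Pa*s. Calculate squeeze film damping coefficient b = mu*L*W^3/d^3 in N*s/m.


Step 1: Convert to SI.
L = 325e-6 m, W = 479e-6 m, d = 3e-6 m
Step 2: W^3 = (479e-6)^3 = 1.10e-10 m^3
Step 3: d^3 = (3e-6)^3 = 2.70e-17 m^3
Step 4: b = 1.8e-5 * 325e-6 * 1.10e-10 / 2.70e-17
b = 2.38e-02 N*s/m


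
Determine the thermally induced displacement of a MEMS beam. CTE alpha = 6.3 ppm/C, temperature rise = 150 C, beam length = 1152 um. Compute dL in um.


Step 1: Convert CTE: alpha = 6.3 ppm/C = 6.3e-6 /C
Step 2: dL = 6.3e-6 * 150 * 1152
dL = 1.0886 um


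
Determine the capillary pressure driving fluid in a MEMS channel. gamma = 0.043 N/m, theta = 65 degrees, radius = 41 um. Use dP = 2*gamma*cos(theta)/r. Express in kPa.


Step 1: cos(65 deg) = 0.4226
Step 2: Convert r to m: r = 41e-6 m
Step 3: dP = 2 * 0.043 * 0.4226 / 41e-6 = 886.4 Pa
Step 4: Convert Pa to kPa (divide by 1000).
dP = 0.89 kPa


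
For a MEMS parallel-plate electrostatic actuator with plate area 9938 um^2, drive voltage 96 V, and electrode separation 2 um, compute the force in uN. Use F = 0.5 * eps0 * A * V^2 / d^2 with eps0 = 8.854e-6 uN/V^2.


Step 1: Identify parameters.
eps0 = 8.854e-6 uN/V^2, A = 9938 um^2, V = 96 V, d = 2 um
Step 2: Compute V^2 = 96^2 = 9216
Step 3: Compute d^2 = 2^2 = 4
Step 4: F = 0.5 * 8.854e-6 * 9938 * 9216 / 4
F = 101.366 uN


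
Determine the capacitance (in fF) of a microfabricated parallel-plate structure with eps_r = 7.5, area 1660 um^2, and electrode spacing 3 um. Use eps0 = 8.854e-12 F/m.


Step 1: Convert area to m^2: A = 1660e-12 m^2
Step 2: Convert gap to m: d = 3e-6 m
Step 3: C = eps0 * eps_r * A / d
C = 8.854e-12 * 7.5 * 1660e-12 / 3e-6
Step 4: Convert to fF (multiply by 1e15).
C = 36.74 fF


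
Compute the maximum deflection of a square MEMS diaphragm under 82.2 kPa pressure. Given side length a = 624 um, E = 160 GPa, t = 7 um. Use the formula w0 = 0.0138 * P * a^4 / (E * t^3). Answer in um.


Step 1: Convert pressure to compatible units (E is in GPa, so P in GPa).
P = 82.2 kPa = 82.2e-6 GPa
Step 2: Compute numerator: 0.0138 * P * a^4.
a^4 = 624^4 = 151613669376
numerator = 0.0138 * 82.2e-6 * 151613669376 = 1.719845e+05
Step 3: Compute denominator: E * t^3 = 160 * 7^3 = 54880
Step 4: w0 = numerator / denominator = 1.719845e+05 / 54880 = 3.1338 um


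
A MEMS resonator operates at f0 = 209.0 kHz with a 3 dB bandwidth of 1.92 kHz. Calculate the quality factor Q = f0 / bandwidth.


Step 1: Q = f0 / bandwidth
Step 2: Q = 209.0 / 1.92
Q = 108.9


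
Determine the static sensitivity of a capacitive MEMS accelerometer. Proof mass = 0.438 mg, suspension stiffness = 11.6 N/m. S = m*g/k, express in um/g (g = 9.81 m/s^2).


Step 1: Convert mass: m = 0.438 mg = 4.38e-07 kg
Step 2: S = m * g / k = 4.38e-07 * 9.81 / 11.6
Step 3: S = 3.70e-07 m/g
Step 4: Convert to um/g: S = 0.37 um/g


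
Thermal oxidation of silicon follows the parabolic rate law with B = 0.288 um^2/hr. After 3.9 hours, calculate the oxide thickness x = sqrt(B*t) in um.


Step 1: Compute B*t = 0.288 * 3.9 = 1.1232
Step 2: x = sqrt(1.1232)
x = 1.06 um


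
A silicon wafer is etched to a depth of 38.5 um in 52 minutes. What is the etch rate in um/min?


Step 1: Etch rate = depth / time
Step 2: rate = 38.5 / 52
rate = 0.74 um/min


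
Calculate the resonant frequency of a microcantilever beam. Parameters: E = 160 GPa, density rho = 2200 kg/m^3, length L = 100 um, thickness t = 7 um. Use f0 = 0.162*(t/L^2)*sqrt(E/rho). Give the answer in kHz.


Step 1: Convert units to SI.
t_SI = 7e-6 m, L_SI = 100e-6 m
Step 2: Calculate sqrt(E/rho).
sqrt(160e9 / 2200) = 8528.03 m/s
Step 3: Compute f0.
f0 = 0.162 * 7e-6 / (100e-6)^2 * 8528.03 = 967078.6 Hz = 967.08 kHz


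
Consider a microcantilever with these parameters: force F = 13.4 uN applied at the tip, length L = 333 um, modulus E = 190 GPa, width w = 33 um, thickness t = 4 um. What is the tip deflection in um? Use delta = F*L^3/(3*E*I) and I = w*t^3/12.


Step 1: Calculate the second moment of area.
I = w * t^3 / 12 = 33 * 4^3 / 12 = 176.0 um^4
Step 2: Convert E to consistent units (1 GPa = 1000 uN/um^2).
E = 190 GPa = 190000 uN/um^2
Step 3: Calculate tip deflection.
delta = F * L^3 / (3 * E * I)
delta = 13.4 * 333^3 / (3 * 190000 * 176.0)
delta = 4.9323 um


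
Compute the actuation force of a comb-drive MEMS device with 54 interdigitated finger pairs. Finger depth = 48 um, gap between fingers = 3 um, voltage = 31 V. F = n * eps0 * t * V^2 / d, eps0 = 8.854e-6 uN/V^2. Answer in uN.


Step 1: Parameters: n=54, eps0=8.854e-6 uN/V^2, t=48 um, V=31 V, d=3 um
Step 2: V^2 = 961
Step 3: F = 54 * 8.854e-6 * 48 * 961 / 3
F = 7.352 uN


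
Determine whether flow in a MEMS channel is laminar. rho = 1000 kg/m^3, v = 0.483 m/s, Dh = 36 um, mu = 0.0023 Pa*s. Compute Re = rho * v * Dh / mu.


Step 1: Convert Dh to meters: Dh = 36e-6 m
Step 2: Re = rho * v * Dh / mu
Re = 1000 * 0.483 * 36e-6 / 0.0023
Re = 7.56
Since Re = 7.56 is below ~2300, the flow is laminar.


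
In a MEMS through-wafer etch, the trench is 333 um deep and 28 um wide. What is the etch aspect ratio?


Step 1: AR = depth / width
Step 2: AR = 333 / 28
AR = 11.9


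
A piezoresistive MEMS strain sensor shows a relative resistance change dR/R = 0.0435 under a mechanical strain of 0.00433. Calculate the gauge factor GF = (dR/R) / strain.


Step 1: Identify values.
dR/R = 0.0435, strain = 0.00433
Step 2: GF = (dR/R) / strain = 0.0435 / 0.00433
GF = 10.0


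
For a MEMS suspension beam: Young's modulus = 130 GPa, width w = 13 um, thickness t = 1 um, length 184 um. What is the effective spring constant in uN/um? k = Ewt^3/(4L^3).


Step 1: Convert E to consistent units (1 GPa = 1000 uN/um^2).
E = 130 GPa = 130000 uN/um^2
Step 2: Compute t^3 = 1^3 = 1
Step 3: Compute L^3 = 184^3 = 6229504
Step 4: k = 130000 * 13 * 1 / (4 * 6229504)
k = 0.0678 uN/um


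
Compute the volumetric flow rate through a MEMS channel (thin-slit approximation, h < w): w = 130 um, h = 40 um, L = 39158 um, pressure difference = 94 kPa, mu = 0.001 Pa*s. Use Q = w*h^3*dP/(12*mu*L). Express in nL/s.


Step 1: Convert all dimensions to SI (meters).
w = 130e-6 m, h = 40e-6 m, L = 39158e-6 m, dP = 94e3 Pa
Step 2: Q = w * h^3 * dP / (12 * mu * L)
Q = 130e-6 * (40e-6)^3 * 94e3 / (12 * 0.001 * 39158e-6) = 1.66436829e-09 m^3/s
Step 3: Convert Q from m^3/s to nL/s (1 m^3 = 1e12 nL, so multiply by 1e12).
Q = 1664.368 nL/s


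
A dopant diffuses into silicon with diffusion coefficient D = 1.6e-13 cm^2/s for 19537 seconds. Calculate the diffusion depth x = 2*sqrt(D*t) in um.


Step 1: Compute D*t = 1.6e-13 * 19537 = 3.12592e-09 cm^2
Step 2: sqrt(D*t) = 5.59099e-05 cm
Step 3: x = 2 * 5.59099e-05 cm = 1.118198e-04 cm
Step 4: Convert to um (1 cm = 1e4 um): x = 1.118 um


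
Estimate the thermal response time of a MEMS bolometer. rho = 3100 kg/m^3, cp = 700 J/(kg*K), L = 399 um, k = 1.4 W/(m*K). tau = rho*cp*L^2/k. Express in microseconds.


Step 1: Convert L to m: L = 399e-6 m
Step 2: L^2 = (399e-6)^2 = 1.59201e-07 m^2
Step 3: tau = 3100 * 700 * 1.59201e-07 / 1.4 = 2.4676155e-01 s
Step 4: Convert to microseconds (multiply by 1e6).
tau = 246761.55 us


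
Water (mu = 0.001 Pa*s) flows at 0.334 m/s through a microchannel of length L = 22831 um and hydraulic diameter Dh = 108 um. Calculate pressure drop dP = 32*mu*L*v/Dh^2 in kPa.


Step 1: Convert to SI: L = 22831e-6 m, Dh = 108e-6 m
Step 2: dP = 32 * 0.001 * 22831e-6 * 0.334 / (108e-6)^2
Step 3: dP = 20920.59 Pa
Step 4: Convert to kPa: dP = 20.92 kPa


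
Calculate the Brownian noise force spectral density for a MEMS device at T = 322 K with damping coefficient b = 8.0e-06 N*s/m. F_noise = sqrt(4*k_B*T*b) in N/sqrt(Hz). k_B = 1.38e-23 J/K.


Step 1: Compute 4 * k_B * T * b
= 4 * 1.38e-23 * 322 * 8.0e-06
= 1.4220e-25 N^2/Hz
Step 2: F_noise = sqrt(1.4220e-25)
F_noise = 3.77e-13 N/sqrt(Hz)


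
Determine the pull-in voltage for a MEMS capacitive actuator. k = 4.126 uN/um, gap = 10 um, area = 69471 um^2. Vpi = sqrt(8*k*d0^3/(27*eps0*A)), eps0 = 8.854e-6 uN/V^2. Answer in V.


Step 1: Compute numerator: 8 * k * d0^3 = 8 * 4.126 * 10^3 = 33008.0
Step 2: Compute denominator: 27 * eps0 * A = 27 * 8.854e-6 * 69471 = 16.607598
Step 3: Vpi = sqrt(33008.0 / 16.607598)
Vpi = 44.58 V


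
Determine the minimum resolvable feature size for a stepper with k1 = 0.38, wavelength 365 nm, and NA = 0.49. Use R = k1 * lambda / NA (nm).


Step 1: Identify values: k1 = 0.38, lambda = 365 nm, NA = 0.49
Step 2: R = k1 * lambda / NA
R = 0.38 * 365 / 0.49
R = 283.1 nm


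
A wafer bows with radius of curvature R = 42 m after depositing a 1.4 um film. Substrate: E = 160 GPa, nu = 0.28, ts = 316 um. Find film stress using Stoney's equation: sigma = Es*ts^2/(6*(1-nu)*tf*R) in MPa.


Step 1: Compute numerator: Es * ts^2 = 160 * 316^2 = 15976960 (GPa*um^2)
Step 2: Compute denominator (R in um): 6*(1-nu)*tf*R = 6*0.72*1.4*42e6 = 254016000.0 (um^2)
Step 3: sigma (GPa) = 15976960 / 254016000.0 = 6.2897e-02 GPa
Step 4: Convert to MPa (x1000): sigma = 62.9 MPa


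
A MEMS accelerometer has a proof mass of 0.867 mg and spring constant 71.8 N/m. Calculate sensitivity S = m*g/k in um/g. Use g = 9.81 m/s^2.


Step 1: Convert mass: m = 0.867 mg = 8.67e-07 kg
Step 2: S = m * g / k = 8.67e-07 * 9.81 / 71.8
Step 3: S = 1.18e-07 m/g
Step 4: Convert to um/g: S = 0.118 um/g


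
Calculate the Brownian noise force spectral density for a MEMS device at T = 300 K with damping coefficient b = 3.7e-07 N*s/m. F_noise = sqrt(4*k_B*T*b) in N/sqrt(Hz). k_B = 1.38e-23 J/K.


Step 1: Compute 4 * k_B * T * b
= 4 * 1.38e-23 * 300 * 3.7e-07
= 6.1272e-27 N^2/Hz
Step 2: F_noise = sqrt(6.1272e-27)
F_noise = 7.83e-14 N/sqrt(Hz)


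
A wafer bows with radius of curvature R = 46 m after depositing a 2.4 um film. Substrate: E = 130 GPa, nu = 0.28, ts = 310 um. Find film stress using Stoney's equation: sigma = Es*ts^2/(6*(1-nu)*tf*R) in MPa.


Step 1: Compute numerator: Es * ts^2 = 130 * 310^2 = 12493000 (GPa*um^2)
Step 2: Compute denominator (R in um): 6*(1-nu)*tf*R = 6*0.72*2.4*46e6 = 476928000.0 (um^2)
Step 3: sigma (GPa) = 12493000 / 476928000.0 = 2.6195e-02 GPa
Step 4: Convert to MPa (x1000): sigma = 26.2 MPa


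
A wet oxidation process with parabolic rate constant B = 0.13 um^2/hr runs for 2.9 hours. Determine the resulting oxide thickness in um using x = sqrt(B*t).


Step 1: Compute B*t = 0.13 * 2.9 = 0.377
Step 2: x = sqrt(0.377)
x = 0.614 um


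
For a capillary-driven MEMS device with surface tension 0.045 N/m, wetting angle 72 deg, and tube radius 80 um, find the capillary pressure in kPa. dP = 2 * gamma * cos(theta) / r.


Step 1: cos(72 deg) = 0.309
Step 2: Convert r to m: r = 80e-6 m
Step 3: dP = 2 * 0.045 * 0.309 / 80e-6 = 347.6 Pa
Step 4: Convert Pa to kPa (divide by 1000).
dP = 0.35 kPa


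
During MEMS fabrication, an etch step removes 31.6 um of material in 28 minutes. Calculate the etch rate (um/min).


Step 1: Etch rate = depth / time
Step 2: rate = 31.6 / 28
rate = 1.129 um/min


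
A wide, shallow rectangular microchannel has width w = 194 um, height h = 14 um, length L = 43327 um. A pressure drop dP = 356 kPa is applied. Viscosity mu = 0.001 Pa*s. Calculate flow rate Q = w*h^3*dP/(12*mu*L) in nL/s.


Step 1: Convert all dimensions to SI (meters).
w = 194e-6 m, h = 14e-6 m, L = 43327e-6 m, dP = 356e3 Pa
Step 2: Q = w * h^3 * dP / (12 * mu * L)
Q = 194e-6 * (14e-6)^3 * 356e3 / (12 * 0.001 * 43327e-6) = 3.6449869e-10 m^3/s
Step 3: Convert Q from m^3/s to nL/s (1 m^3 = 1e12 nL, so multiply by 1e12).
Q = 364.499 nL/s


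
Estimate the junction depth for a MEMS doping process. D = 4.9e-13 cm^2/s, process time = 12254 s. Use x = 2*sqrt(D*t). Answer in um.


Step 1: Compute D*t = 4.9e-13 * 12254 = 6.00446e-09 cm^2
Step 2: sqrt(D*t) = 7.7488e-05 cm
Step 3: x = 2 * 7.7488e-05 cm = 1.54976e-04 cm
Step 4: Convert to um (1 cm = 1e4 um): x = 1.55 um


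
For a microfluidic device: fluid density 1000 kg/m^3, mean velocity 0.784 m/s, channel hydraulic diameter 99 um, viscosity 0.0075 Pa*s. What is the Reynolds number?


Step 1: Convert Dh to meters: Dh = 99e-6 m
Step 2: Re = rho * v * Dh / mu
Re = 1000 * 0.784 * 99e-6 / 0.0075
Re = 10.349


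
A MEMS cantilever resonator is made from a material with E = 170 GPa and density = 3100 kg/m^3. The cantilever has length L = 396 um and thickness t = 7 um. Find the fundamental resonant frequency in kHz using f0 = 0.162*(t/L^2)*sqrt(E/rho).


Step 1: Convert units to SI.
t_SI = 7e-6 m, L_SI = 396e-6 m
Step 2: Calculate sqrt(E/rho).
sqrt(170e9 / 3100) = 7405.32 m/s
Step 3: Compute f0.
f0 = 0.162 * 7e-6 / (396e-6)^2 * 7405.32 = 53550.9 Hz = 53.55 kHz


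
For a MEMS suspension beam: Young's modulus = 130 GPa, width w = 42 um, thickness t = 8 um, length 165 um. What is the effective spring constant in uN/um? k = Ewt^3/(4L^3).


Step 1: Convert E to consistent units (1 GPa = 1000 uN/um^2).
E = 130 GPa = 130000 uN/um^2
Step 2: Compute t^3 = 8^3 = 512
Step 3: Compute L^3 = 165^3 = 4492125
Step 4: k = 130000 * 42 * 512 / (4 * 4492125)
k = 155.5789 uN/um


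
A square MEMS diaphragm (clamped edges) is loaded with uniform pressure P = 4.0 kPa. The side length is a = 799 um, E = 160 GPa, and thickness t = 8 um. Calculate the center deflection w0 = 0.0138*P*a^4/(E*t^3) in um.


Step 1: Convert pressure to compatible units (E is in GPa, so P in GPa).
P = 4.0 kPa = 4.0e-6 GPa
Step 2: Compute numerator: 0.0138 * P * a^4.
a^4 = 799^4 = 407555836801
numerator = 0.0138 * 4.0e-6 * 407555836801 = 2.24971e+04
Step 3: Compute denominator: E * t^3 = 160 * 8^3 = 81920
Step 4: w0 = numerator / denominator = 2.24971e+04 / 81920 = 0.2746 um


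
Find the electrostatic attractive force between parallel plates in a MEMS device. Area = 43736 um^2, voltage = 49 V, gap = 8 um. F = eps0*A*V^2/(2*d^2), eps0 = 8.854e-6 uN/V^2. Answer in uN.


Step 1: Identify parameters.
eps0 = 8.854e-6 uN/V^2, A = 43736 um^2, V = 49 V, d = 8 um
Step 2: Compute V^2 = 49^2 = 2401
Step 3: Compute d^2 = 8^2 = 64
Step 4: F = 0.5 * 8.854e-6 * 43736 * 2401 / 64
F = 7.264 uN


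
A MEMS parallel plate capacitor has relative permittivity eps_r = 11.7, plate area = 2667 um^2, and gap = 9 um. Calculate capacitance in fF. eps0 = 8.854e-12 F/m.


Step 1: Convert area to m^2: A = 2667e-12 m^2
Step 2: Convert gap to m: d = 9e-6 m
Step 3: C = eps0 * eps_r * A / d
C = 8.854e-12 * 11.7 * 2667e-12 / 9e-6
Step 4: Convert to fF (multiply by 1e15).
C = 30.7 fF


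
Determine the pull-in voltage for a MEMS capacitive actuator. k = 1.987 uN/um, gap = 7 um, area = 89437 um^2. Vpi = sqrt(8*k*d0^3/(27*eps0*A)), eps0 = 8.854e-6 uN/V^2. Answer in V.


Step 1: Compute numerator: 8 * k * d0^3 = 8 * 1.987 * 7^3 = 5452.328
Step 2: Compute denominator: 27 * eps0 * A = 27 * 8.854e-6 * 89437 = 21.38063
Step 3: Vpi = sqrt(5452.328 / 21.38063)
Vpi = 15.97 V


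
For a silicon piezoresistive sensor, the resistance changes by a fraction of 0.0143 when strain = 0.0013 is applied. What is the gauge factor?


Step 1: Identify values.
dR/R = 0.0143, strain = 0.0013
Step 2: GF = (dR/R) / strain = 0.0143 / 0.0013
GF = 11.0


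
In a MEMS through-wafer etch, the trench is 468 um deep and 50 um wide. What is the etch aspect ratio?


Step 1: AR = depth / width
Step 2: AR = 468 / 50
AR = 9.4


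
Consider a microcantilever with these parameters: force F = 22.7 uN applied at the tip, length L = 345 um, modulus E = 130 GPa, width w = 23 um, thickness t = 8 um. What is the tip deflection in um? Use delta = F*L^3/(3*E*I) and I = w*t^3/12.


Step 1: Calculate the second moment of area.
I = w * t^3 / 12 = 23 * 8^3 / 12 = 981.3333 um^4
Step 2: Convert E to consistent units (1 GPa = 1000 uN/um^2).
E = 130 GPa = 130000 uN/um^2
Step 3: Calculate tip deflection.
delta = F * L^3 / (3 * E * I)
delta = 22.7 * 345^3 / (3 * 130000 * 981.3333)
delta = 2.4356 um


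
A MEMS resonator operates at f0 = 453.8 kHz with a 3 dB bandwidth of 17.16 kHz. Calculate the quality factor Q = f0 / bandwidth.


Step 1: Q = f0 / bandwidth
Step 2: Q = 453.8 / 17.16
Q = 26.4


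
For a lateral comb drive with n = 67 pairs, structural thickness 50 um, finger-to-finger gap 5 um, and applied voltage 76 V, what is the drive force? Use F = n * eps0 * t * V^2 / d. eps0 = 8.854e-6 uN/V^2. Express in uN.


Step 1: Parameters: n=67, eps0=8.854e-6 uN/V^2, t=50 um, V=76 V, d=5 um
Step 2: V^2 = 5776
Step 3: F = 67 * 8.854e-6 * 50 * 5776 / 5
F = 34.264 uN


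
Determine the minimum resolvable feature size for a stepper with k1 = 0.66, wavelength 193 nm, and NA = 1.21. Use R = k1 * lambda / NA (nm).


Step 1: Identify values: k1 = 0.66, lambda = 193 nm, NA = 1.21
Step 2: R = k1 * lambda / NA
R = 0.66 * 193 / 1.21
R = 105.3 nm


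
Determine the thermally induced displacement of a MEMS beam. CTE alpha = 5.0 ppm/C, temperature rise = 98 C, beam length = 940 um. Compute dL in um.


Step 1: Convert CTE: alpha = 5.0 ppm/C = 5.0e-6 /C
Step 2: dL = 5.0e-6 * 98 * 940
dL = 0.4606 um


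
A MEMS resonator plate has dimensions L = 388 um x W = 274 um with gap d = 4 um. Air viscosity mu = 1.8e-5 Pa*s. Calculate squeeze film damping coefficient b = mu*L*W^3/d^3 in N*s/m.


Step 1: Convert to SI.
L = 388e-6 m, W = 274e-6 m, d = 4e-6 m
Step 2: W^3 = (274e-6)^3 = 2.06e-11 m^3
Step 3: d^3 = (4e-6)^3 = 6.40e-17 m^3
Step 4: b = 1.8e-5 * 388e-6 * 2.06e-11 / 6.40e-17
b = 2.24e-03 N*s/m


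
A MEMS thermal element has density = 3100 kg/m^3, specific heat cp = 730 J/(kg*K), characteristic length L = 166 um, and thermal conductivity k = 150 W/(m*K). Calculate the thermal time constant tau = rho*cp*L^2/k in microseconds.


Step 1: Convert L to m: L = 166e-6 m
Step 2: L^2 = (166e-6)^2 = 2.7556e-08 m^2
Step 3: tau = 3100 * 730 * 2.7556e-08 / 150 = 4.1572819e-04 s
Step 4: Convert to microseconds (multiply by 1e6).
tau = 415.728 us


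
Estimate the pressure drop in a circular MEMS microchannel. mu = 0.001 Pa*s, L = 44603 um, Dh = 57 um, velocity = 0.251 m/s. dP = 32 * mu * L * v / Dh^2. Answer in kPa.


Step 1: Convert to SI: L = 44603e-6 m, Dh = 57e-6 m
Step 2: dP = 32 * 0.001 * 44603e-6 * 0.251 / (57e-6)^2
Step 3: dP = 110265.10 Pa
Step 4: Convert to kPa: dP = 110.27 kPa


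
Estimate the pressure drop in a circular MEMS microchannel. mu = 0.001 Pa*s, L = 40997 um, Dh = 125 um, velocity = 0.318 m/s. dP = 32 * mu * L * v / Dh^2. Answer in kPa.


Step 1: Convert to SI: L = 40997e-6 m, Dh = 125e-6 m
Step 2: dP = 32 * 0.001 * 40997e-6 * 0.318 / (125e-6)^2
Step 3: dP = 26699.87 Pa
Step 4: Convert to kPa: dP = 26.7 kPa


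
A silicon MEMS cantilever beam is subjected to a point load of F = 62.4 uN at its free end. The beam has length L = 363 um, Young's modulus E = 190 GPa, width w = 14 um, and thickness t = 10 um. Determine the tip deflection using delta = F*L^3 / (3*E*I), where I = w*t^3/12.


Step 1: Calculate the second moment of area.
I = w * t^3 / 12 = 14 * 10^3 / 12 = 1166.6667 um^4
Step 2: Convert E to consistent units (1 GPa = 1000 uN/um^2).
E = 190 GPa = 190000 uN/um^2
Step 3: Calculate tip deflection.
delta = F * L^3 / (3 * E * I)
delta = 62.4 * 363^3 / (3 * 190000 * 1166.6667)
delta = 4.4883 um


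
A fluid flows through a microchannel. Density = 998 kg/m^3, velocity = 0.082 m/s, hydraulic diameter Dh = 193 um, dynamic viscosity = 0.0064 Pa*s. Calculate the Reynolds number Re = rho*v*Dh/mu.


Step 1: Convert Dh to meters: Dh = 193e-6 m
Step 2: Re = rho * v * Dh / mu
Re = 998 * 0.082 * 193e-6 / 0.0064
Re = 2.468


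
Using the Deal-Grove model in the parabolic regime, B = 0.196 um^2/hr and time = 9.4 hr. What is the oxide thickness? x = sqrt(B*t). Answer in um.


Step 1: Compute B*t = 0.196 * 9.4 = 1.8424
Step 2: x = sqrt(1.8424)
x = 1.357 um


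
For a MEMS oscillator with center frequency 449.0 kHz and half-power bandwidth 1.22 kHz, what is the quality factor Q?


Step 1: Q = f0 / bandwidth
Step 2: Q = 449.0 / 1.22
Q = 368.0


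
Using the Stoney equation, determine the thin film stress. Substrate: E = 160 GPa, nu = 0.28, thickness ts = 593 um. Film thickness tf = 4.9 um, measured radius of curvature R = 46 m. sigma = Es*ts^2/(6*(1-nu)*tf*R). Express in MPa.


Step 1: Compute numerator: Es * ts^2 = 160 * 593^2 = 56263840 (GPa*um^2)
Step 2: Compute denominator (R in um): 6*(1-nu)*tf*R = 6*0.72*4.9*46e6 = 973728000.0 (um^2)
Step 3: sigma (GPa) = 56263840 / 973728000.0 = 5.7782e-02 GPa
Step 4: Convert to MPa (x1000): sigma = 57.8 MPa


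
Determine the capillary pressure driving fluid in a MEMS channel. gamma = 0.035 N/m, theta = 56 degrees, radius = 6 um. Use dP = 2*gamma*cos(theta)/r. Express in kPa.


Step 1: cos(56 deg) = 0.5592
Step 2: Convert r to m: r = 6e-6 m
Step 3: dP = 2 * 0.035 * 0.5592 / 6e-6 = 6524.0 Pa
Step 4: Convert Pa to kPa (divide by 1000).
dP = 6.52 kPa


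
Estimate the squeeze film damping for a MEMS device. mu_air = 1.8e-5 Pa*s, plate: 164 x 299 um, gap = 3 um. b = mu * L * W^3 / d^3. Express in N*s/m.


Step 1: Convert to SI.
L = 164e-6 m, W = 299e-6 m, d = 3e-6 m
Step 2: W^3 = (299e-6)^3 = 2.67e-11 m^3
Step 3: d^3 = (3e-6)^3 = 2.70e-17 m^3
Step 4: b = 1.8e-5 * 164e-6 * 2.67e-11 / 2.70e-17
b = 2.92e-03 N*s/m


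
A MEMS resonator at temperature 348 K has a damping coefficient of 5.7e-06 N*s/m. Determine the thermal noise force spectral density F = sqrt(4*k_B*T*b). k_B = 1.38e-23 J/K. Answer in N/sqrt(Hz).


Step 1: Compute 4 * k_B * T * b
= 4 * 1.38e-23 * 348 * 5.7e-06
= 1.0949e-25 N^2/Hz
Step 2: F_noise = sqrt(1.0949e-25)
F_noise = 3.31e-13 N/sqrt(Hz)


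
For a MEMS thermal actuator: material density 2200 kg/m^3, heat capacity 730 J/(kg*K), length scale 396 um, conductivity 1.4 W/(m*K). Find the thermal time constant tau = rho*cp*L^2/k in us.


Step 1: Convert L to m: L = 396e-6 m
Step 2: L^2 = (396e-6)^2 = 1.56816e-07 m^2
Step 3: tau = 2200 * 730 * 1.56816e-07 / 1.4 = 1.7989035429e-01 s
Step 4: Convert to microseconds (multiply by 1e6).
tau = 179890.354 us


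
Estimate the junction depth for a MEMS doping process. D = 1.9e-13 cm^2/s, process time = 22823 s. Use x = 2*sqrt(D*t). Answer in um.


Step 1: Compute D*t = 1.9e-13 * 22823 = 4.33637e-09 cm^2
Step 2: sqrt(D*t) = 6.58511e-05 cm
Step 3: x = 2 * 6.58511e-05 cm = 1.317022e-04 cm
Step 4: Convert to um (1 cm = 1e4 um): x = 1.317 um


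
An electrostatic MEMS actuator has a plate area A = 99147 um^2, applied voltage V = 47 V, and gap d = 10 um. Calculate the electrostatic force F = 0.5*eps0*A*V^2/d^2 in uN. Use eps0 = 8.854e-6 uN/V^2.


Step 1: Identify parameters.
eps0 = 8.854e-6 uN/V^2, A = 99147 um^2, V = 47 V, d = 10 um
Step 2: Compute V^2 = 47^2 = 2209
Step 3: Compute d^2 = 10^2 = 100
Step 4: F = 0.5 * 8.854e-6 * 99147 * 2209 / 100
F = 9.696 uN


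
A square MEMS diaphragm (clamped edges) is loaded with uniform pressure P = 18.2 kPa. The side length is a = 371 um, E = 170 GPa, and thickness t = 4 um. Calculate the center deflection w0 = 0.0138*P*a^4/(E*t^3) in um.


Step 1: Convert pressure to compatible units (E is in GPa, so P in GPa).
P = 18.2 kPa = 18.2e-6 GPa
Step 2: Compute numerator: 0.0138 * P * a^4.
a^4 = 371^4 = 18945044881
numerator = 0.0138 * 18.2e-6 * 18945044881 = 4.75824e+03
Step 3: Compute denominator: E * t^3 = 170 * 4^3 = 10880
Step 4: w0 = numerator / denominator = 4.75824e+03 / 10880 = 0.4373 um


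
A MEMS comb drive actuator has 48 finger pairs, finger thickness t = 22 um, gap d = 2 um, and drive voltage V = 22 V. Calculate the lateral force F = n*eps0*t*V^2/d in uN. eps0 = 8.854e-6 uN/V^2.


Step 1: Parameters: n=48, eps0=8.854e-6 uN/V^2, t=22 um, V=22 V, d=2 um
Step 2: V^2 = 484
Step 3: F = 48 * 8.854e-6 * 22 * 484 / 2
F = 2.263 uN


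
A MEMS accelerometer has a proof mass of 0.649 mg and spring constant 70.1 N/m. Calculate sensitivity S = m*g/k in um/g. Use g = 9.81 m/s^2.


Step 1: Convert mass: m = 0.649 mg = 6.49e-07 kg
Step 2: S = m * g / k = 6.49e-07 * 9.81 / 70.1
Step 3: S = 9.08e-08 m/g
Step 4: Convert to um/g: S = 0.091 um/g


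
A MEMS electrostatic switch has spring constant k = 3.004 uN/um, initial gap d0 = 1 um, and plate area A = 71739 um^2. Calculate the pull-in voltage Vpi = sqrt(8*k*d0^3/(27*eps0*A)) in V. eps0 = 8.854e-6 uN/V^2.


Step 1: Compute numerator: 8 * k * d0^3 = 8 * 3.004 * 1^3 = 24.032
Step 2: Compute denominator: 27 * eps0 * A = 27 * 8.854e-6 * 71739 = 17.149782
Step 3: Vpi = sqrt(24.032 / 17.149782)
Vpi = 1.18 V


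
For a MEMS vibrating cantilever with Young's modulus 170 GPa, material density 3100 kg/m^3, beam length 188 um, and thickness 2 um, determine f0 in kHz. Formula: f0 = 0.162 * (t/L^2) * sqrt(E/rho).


Step 1: Convert units to SI.
t_SI = 2e-6 m, L_SI = 188e-6 m
Step 2: Calculate sqrt(E/rho).
sqrt(170e9 / 3100) = 7405.32 m/s
Step 3: Compute f0.
f0 = 0.162 * 2e-6 / (188e-6)^2 * 7405.32 = 67884.9 Hz = 67.88 kHz


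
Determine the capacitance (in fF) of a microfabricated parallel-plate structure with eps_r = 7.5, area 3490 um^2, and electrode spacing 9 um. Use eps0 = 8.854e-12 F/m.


Step 1: Convert area to m^2: A = 3490e-12 m^2
Step 2: Convert gap to m: d = 9e-6 m
Step 3: C = eps0 * eps_r * A / d
C = 8.854e-12 * 7.5 * 3490e-12 / 9e-6
Step 4: Convert to fF (multiply by 1e15).
C = 25.75 fF


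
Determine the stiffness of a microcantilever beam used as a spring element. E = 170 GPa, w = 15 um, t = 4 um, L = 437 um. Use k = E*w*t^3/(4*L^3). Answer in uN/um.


Step 1: Convert E to consistent units (1 GPa = 1000 uN/um^2).
E = 170 GPa = 170000 uN/um^2
Step 2: Compute t^3 = 4^3 = 64
Step 3: Compute L^3 = 437^3 = 83453453
Step 4: k = 170000 * 15 * 64 / (4 * 83453453)
k = 0.4889 uN/um


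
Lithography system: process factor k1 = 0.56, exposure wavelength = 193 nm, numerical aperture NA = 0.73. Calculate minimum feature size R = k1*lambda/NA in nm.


Step 1: Identify values: k1 = 0.56, lambda = 193 nm, NA = 0.73
Step 2: R = k1 * lambda / NA
R = 0.56 * 193 / 0.73
R = 148.1 nm


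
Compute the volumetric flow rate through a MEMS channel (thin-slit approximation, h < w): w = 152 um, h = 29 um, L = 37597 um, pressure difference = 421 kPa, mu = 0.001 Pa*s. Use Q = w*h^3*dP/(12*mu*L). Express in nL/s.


Step 1: Convert all dimensions to SI (meters).
w = 152e-6 m, h = 29e-6 m, L = 37597e-6 m, dP = 421e3 Pa
Step 2: Q = w * h^3 * dP / (12 * mu * L)
Q = 152e-6 * (29e-6)^3 * 421e3 / (12 * 0.001 * 37597e-6) = 3.4592762e-09 m^3/s
Step 3: Convert Q from m^3/s to nL/s (1 m^3 = 1e12 nL, so multiply by 1e12).
Q = 3459.276 nL/s


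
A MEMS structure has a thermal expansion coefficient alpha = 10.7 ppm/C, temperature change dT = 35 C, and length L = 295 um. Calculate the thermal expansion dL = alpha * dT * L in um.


Step 1: Convert CTE: alpha = 10.7 ppm/C = 10.7e-6 /C
Step 2: dL = 10.7e-6 * 35 * 295
dL = 0.1105 um


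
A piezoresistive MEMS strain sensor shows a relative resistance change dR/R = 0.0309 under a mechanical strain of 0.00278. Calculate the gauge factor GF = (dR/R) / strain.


Step 1: Identify values.
dR/R = 0.0309, strain = 0.00278
Step 2: GF = (dR/R) / strain = 0.0309 / 0.00278
GF = 11.1


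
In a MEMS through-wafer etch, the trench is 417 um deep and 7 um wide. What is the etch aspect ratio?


Step 1: AR = depth / width
Step 2: AR = 417 / 7
AR = 59.6


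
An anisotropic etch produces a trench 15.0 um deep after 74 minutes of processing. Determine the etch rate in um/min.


Step 1: Etch rate = depth / time
Step 2: rate = 15.0 / 74
rate = 0.203 um/min


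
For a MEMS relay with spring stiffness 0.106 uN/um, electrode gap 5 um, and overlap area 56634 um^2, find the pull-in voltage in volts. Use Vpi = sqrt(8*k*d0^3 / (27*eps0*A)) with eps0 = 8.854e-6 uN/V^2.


Step 1: Compute numerator: 8 * k * d0^3 = 8 * 0.106 * 5^3 = 106.0
Step 2: Compute denominator: 27 * eps0 * A = 27 * 8.854e-6 * 56634 = 13.538811
Step 3: Vpi = sqrt(106.0 / 13.538811)
Vpi = 2.8 V


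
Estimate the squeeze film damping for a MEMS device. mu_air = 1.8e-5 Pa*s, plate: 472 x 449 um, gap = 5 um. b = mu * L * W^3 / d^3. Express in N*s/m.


Step 1: Convert to SI.
L = 472e-6 m, W = 449e-6 m, d = 5e-6 m
Step 2: W^3 = (449e-6)^3 = 9.05e-11 m^3
Step 3: d^3 = (5e-6)^3 = 1.25e-16 m^3
Step 4: b = 1.8e-5 * 472e-6 * 9.05e-11 / 1.25e-16
b = 6.15e-03 N*s/m


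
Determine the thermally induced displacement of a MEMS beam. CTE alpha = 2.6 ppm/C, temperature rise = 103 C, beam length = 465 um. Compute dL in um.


Step 1: Convert CTE: alpha = 2.6 ppm/C = 2.6e-6 /C
Step 2: dL = 2.6e-6 * 103 * 465
dL = 0.1245 um


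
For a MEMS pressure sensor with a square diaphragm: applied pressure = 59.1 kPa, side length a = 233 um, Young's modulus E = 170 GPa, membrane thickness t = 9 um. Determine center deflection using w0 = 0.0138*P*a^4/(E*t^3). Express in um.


Step 1: Convert pressure to compatible units (E is in GPa, so P in GPa).
P = 59.1 kPa = 59.1e-6 GPa
Step 2: Compute numerator: 0.0138 * P * a^4.
a^4 = 233^4 = 2947295521
numerator = 0.0138 * 59.1e-6 * 2947295521 = 2.4038e+03
Step 3: Compute denominator: E * t^3 = 170 * 9^3 = 123930
Step 4: w0 = numerator / denominator = 2.4038e+03 / 123930 = 0.0194 um
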